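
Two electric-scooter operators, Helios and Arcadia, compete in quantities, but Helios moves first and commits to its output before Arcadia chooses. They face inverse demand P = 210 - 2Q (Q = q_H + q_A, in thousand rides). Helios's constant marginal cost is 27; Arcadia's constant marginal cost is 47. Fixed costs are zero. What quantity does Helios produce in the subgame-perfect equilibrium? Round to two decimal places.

The follower Arcadia best-responds to any q_H: π_A = (210 - 2Q)q_A - 47q_A.
∂π_A/∂q_A = 163 - 2q_H - 4q_A = 0 gives the reaction function q_A = (163 - 2q_H)/4.
Helios substitutes q_A(q_H) into its own profit: π_H = q_H(210 - 2q_H - (163 - 2q_H)/2) - 27q_H = (257/2 - q_H)q_H - 27q_H.
Leader FOC: 203/2 - 2q_H = 0, so q_H = 203/4.
Then q_A = (163 - 2·(203/4))/4 = 123/8.

50.75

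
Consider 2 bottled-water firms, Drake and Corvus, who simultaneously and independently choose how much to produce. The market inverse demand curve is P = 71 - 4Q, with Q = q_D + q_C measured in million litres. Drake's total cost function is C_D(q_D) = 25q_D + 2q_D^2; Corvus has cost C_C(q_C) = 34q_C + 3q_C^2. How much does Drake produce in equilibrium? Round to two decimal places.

3.26

Drake's profit: π_D = (71 - 4Q)q_D - (25q_D + 2q_D²). Setting ∂π_D/∂q_D = 0: 46 - 12q_D - 4(q_C) = 0.
Corvus's first-order condition: 37 - 14q_C - 4(q_D) = 0.
So q_D = (46 - 4q_C)/12 and q_C = (37 - 4q_D)/14.
Substituting one into the other gives q_D = 62/19 and q_C = 65/38.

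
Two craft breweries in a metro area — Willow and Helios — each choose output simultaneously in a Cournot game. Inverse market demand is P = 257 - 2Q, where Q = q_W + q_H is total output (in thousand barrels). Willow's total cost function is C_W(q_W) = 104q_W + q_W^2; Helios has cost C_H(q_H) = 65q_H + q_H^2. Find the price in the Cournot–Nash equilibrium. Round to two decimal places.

170.75

Willow's profit: π_W = (257 - 2Q)q_W - (104q_W + q_W²). Setting ∂π_W/∂q_W = 0: 153 - 6q_W - 2(q_H) = 0.
Helios's profit: π_H = (257 - 2Q)q_H - (65q_H + q_H²). Setting ∂π_H/∂q_H = 0: 192 - 6q_H - 2(q_W) = 0.
Best responses: q_W = (153 - 2q_H)/6, q_H = (192 - 2q_W)/6.
Solving the pair: q_W = 267/16, q_H = 423/16.
Total output Q = 345/8, so price P = 257 - 2·(345/8) = 683/4.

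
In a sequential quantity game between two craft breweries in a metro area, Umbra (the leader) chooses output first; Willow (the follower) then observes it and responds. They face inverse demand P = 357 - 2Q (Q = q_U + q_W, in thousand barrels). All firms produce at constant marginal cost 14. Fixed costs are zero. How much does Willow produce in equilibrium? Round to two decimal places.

The follower Willow best-responds to any q_U: π_W = (357 - 2Q)q_W - 14q_W.
Setting the follower's marginal profit to zero, 343 - 2q_U - 4q_W = 0, i.e. q_W = (343 - 2q_U)/4.
The leader anticipates this reaction. Substituting into P = 357 - 2Q gives P = 371/2 - q_U, so π_U = (371/2 - q_U)q_U - 14q_U.
Leader FOC: 343/2 - 2q_U = 0, so q_U = 343/4.
Then q_W = (343 - 2·(343/4))/4 = 343/8.

42.88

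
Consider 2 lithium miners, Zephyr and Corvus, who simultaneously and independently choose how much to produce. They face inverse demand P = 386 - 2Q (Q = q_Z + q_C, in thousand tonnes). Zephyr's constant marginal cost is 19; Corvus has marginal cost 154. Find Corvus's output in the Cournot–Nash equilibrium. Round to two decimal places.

Zephyr's profit: π_Z = (386 - 2Q)q_Z - (19q_Z). Setting ∂π_Z/∂q_Z = 0: 367 - 4q_Z - 2(q_C) = 0.
Corvus's profit: π_C = (386 - 2Q)q_C - (154q_C). Setting ∂π_C/∂q_C = 0: 232 - 4q_C - 2(q_Z) = 0.
So q_Z = (367 - 2q_C)/4 and q_C = (232 - 2q_Z)/4.
Substituting one into the other gives q_Z = 251/3 and q_C = 97/6.

16.17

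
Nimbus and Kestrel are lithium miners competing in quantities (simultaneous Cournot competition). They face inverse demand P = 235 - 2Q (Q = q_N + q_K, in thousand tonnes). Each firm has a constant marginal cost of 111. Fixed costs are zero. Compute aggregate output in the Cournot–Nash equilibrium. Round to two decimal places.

41.33

Each firm earns π_i = (235 - 2Q)q_i - 111q_i.
First-order condition (treating rivals' output as given): 124 - 4q_i - 2q_j = 0.
With identical firms every q_j equals q_i, so q_j = q_i and 124 = 6q_i, giving q_i = 62/3.
Total output Q = 62/3 + 62/3 = 124/3.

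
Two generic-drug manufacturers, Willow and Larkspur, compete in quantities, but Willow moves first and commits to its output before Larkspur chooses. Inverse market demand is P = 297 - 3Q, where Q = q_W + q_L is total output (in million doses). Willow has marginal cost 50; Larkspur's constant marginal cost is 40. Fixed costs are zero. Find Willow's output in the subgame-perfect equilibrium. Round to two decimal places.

39.50

The follower Larkspur best-responds to any q_W: π_L = (297 - 3Q)q_L - 40q_L.
∂π_L/∂q_L = 257 - 3q_W - 6q_L = 0 gives the reaction function q_L = (257 - 3q_W)/6.
Willow substitutes q_L(q_W) into its own profit: π_W = q_W(297 - 3q_W - (257 - 3q_W)/2) - 50q_W = (337/2 - (3/2)q_W)q_W - 50q_W.
Maximising: ∂π_W/∂q_W = 237/2 - 3q_W = 0, giving q_W = 79/2.
Then q_L = (257 - 3·(79/2))/6 = 277/12.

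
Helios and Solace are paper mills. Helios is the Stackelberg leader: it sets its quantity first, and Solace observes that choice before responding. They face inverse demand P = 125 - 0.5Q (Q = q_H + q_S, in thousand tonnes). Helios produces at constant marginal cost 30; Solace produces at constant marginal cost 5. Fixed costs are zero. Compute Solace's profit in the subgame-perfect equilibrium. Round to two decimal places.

The follower Solace best-responds to any q_H: π_S = (125 - 0.5Q)q_S - 5q_S.
Follower FOC: 120 - (1/2)q_H - q_S = 0, so q_S(q_H) = (120 - (1/2)q_H).
The leader anticipates this reaction. Substituting into P = 125 - 0.5Q gives P = 65 - (1/4)q_H, so π_H = (65 - (1/4)q_H)q_H - 30q_H.
The leader's first-order condition 35 - (1/2)q_H = 0 yields q_H = 70.
Then q_S = (120 - (1/2)·70) = 85.
Price P = 125 - (1/2)·155 = 95/2.
Solace's profit: (95/2 - 5)·85 = 3612.5000.

3612.50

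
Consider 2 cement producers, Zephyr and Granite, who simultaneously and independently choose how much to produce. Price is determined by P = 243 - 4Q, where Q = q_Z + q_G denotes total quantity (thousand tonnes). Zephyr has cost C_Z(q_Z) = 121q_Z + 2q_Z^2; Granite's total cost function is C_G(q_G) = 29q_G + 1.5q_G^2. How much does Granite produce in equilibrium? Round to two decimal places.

Zephyr's profit: π_Z = (243 - 4Q)q_Z - (121q_Z + 2q_Z²). Setting ∂π_Z/∂q_Z = 0: 122 - 12q_Z - 4(q_G) = 0.
Granite's first-order condition: 214 - 11q_G - 4(q_Z) = 0.
So q_Z = (122 - 4q_G)/12 and q_G = (214 - 4q_Z)/11.
Solving the pair: q_Z = 243/58, q_G = 520/29.

17.93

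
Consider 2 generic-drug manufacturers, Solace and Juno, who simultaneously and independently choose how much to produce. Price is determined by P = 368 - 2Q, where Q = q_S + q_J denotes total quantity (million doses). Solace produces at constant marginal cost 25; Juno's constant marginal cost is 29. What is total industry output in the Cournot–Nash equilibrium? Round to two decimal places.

113.67

Solace's profit: π_S = (368 - 2Q)q_S - (25q_S). Setting ∂π_S/∂q_S = 0: 343 - 4q_S - 2(q_J) = 0.
Juno's profit: π_J = (368 - 2Q)q_J - (29q_J). Setting ∂π_J/∂q_J = 0: 339 - 4q_J - 2(q_S) = 0.
So q_S = (343 - 2q_J)/4 and q_J = (339 - 2q_S)/4.
Substituting one into the other gives q_S = 347/6 and q_J = 335/6.
Total output Q = 347/6 + 335/6 = 341/3.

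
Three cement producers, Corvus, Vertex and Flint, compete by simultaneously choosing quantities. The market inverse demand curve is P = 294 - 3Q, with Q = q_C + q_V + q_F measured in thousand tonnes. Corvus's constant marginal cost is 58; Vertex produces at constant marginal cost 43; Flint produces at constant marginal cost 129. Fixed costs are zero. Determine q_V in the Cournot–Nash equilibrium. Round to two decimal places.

29.33

Corvus's profit: π_C = (294 - 3Q)q_C - (58q_C). Setting ∂π_C/∂q_C = 0: 236 - 6q_C - 3(q_V + q_F) = 0.
Vertex's profit: π_V = (294 - 3Q)q_V - (43q_V). Setting ∂π_V/∂q_V = 0: 251 - 6q_V - 3(q_C + q_F) = 0.
Flint's profit: π_F = (294 - 3Q)q_F - (129q_F). Setting ∂π_F/∂q_F = 0: 165 - 6q_F - 3(q_C + q_V) = 0.
Adding the 3 first-order conditions: 652 − 12Q = 0, so Q = 163/3.
Back-substituting: q_C = (236 − 163)/3 = 73/3, q_V = (251 − 163)/3 = 88/3, q_F = (165 − 163)/3 = 2/3.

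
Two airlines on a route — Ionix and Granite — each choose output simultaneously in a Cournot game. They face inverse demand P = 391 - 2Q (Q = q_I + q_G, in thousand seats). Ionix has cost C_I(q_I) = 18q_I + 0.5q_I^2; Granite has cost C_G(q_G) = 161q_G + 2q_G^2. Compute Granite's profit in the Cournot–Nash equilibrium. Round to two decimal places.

Ionix's profit: π_I = (391 - 2Q)q_I - (18q_I + (1/2)q_I²). Setting ∂π_I/∂q_I = 0: 373 - 5q_I - 2(q_G) = 0.
Granite's profit: π_G = (391 - 2Q)q_G - (161q_G + 2q_G²). Setting ∂π_G/∂q_G = 0: 230 - 8q_G - 2(q_I) = 0.
Best responses: q_I = (373 - 2q_G)/5, q_G = (230 - 2q_I)/8.
Substituting one into the other gives q_I = 631/9 and q_G = 101/9.
Price P = 391 - 2·(244/3) = 685/3.
Granite's profit: (685/3)·(101/9) - 161·(101/9) - 2(101/9)² = 503.7531.

503.75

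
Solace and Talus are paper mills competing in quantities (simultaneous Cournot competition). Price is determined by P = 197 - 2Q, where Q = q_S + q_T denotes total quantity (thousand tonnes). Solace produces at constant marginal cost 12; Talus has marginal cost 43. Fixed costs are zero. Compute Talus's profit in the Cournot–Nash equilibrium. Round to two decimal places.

840.50

Solace's profit: π_S = (197 - 2Q)q_S - (12q_S). Setting ∂π_S/∂q_S = 0: 185 - 4q_S - 2(q_T) = 0.
Talus's first-order condition: 154 - 4q_T - 2(q_S) = 0.
Rearranging gives the reaction functions q_S = (185 - 2q_T)/4 and q_T = (154 - 2q_S)/4.
Substituting one into the other gives q_S = 36 and q_T = 41/2.
Price P = 197 - 2·(113/2) = 84.
Talus's profit: (84 - 43)·(41/2) = 1681/2.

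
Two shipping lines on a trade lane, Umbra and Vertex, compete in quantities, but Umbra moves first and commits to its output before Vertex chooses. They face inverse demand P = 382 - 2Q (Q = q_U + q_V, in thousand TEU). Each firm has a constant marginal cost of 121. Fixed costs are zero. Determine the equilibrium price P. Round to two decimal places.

Solve by backward induction. Given q_U, the follower Vertex maximises π_V = (382 - 2q_U - 2q_V)q_V - 121q_V.
Follower FOC: 261 - 2q_U - 4q_V = 0, so q_V(q_U) = (261 - 2q_U)/4.
The leader anticipates this reaction. Substituting into P = 382 - 2Q gives P = 503/2 - q_U, so π_U = (503/2 - q_U)q_U - 121q_U.
Maximising: ∂π_U/∂q_U = 261/2 - 2q_U = 0, giving q_U = 261/4.
Then q_V = (261 - 2·(261/4))/4 = 261/8.
Total output Q = 783/8, so price P = 382 - 2·(783/8) = 745/4.

186.25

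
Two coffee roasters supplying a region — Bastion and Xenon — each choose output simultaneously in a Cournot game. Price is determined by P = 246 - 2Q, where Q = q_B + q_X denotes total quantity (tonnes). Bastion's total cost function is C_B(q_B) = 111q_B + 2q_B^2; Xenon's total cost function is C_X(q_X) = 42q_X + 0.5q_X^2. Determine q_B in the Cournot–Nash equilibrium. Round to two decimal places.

7.42

Bastion's profit: π_B = (246 - 2Q)q_B - (111q_B + 2q_B²). Setting ∂π_B/∂q_B = 0: 135 - 8q_B - 2(q_X) = 0.
Xenon's profit: π_X = (246 - 2Q)q_X - (42q_X + (1/2)q_X²). Setting ∂π_X/∂q_X = 0: 204 - 5q_X - 2(q_B) = 0.
Best responses: q_B = (135 - 2q_X)/8, q_X = (204 - 2q_B)/5.
Solving the pair: q_B = 89/12, q_X = 227/6.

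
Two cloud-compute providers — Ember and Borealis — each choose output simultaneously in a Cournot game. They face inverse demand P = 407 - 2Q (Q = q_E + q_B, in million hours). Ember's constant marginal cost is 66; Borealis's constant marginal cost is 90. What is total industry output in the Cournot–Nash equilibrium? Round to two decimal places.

109.67

Ember's profit: π_E = (407 - 2Q)q_E - (66q_E). Setting ∂π_E/∂q_E = 0: 341 - 4q_E - 2(q_B) = 0.
Borealis's profit: π_B = (407 - 2Q)q_B - (90q_B). Setting ∂π_B/∂q_B = 0: 317 - 4q_B - 2(q_E) = 0.
Rearranging gives the reaction functions q_E = (341 - 2q_B)/4 and q_B = (317 - 2q_E)/4.
Substituting one into the other gives q_E = 365/6 and q_B = 293/6.
Total output Q = 365/6 + 293/6 = 329/3.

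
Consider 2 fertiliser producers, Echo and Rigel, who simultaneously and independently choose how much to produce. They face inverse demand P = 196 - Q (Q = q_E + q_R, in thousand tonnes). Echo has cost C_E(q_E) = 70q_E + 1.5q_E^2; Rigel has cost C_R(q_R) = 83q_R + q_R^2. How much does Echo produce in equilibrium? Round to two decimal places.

Echo's profit: π_E = (196 - Q)q_E - (70q_E + (3/2)q_E²). Setting ∂π_E/∂q_E = 0: 126 - 5q_E - (q_R) = 0.
Rigel's profit: π_R = (196 - Q)q_R - (83q_R + q_R²). Setting ∂π_R/∂q_R = 0: 113 - 4q_R - (q_E) = 0.
So q_E = (126 - q_R)/5 and q_R = (113 - q_E)/4.
Solving the pair: q_E = 391/19, q_R = 439/19.

20.58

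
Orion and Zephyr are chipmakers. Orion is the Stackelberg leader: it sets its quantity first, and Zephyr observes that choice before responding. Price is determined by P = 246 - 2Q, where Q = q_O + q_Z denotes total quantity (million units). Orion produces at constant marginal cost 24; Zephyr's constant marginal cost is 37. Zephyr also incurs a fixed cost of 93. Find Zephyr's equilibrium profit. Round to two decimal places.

The follower Zephyr best-responds to any q_O: π_Z = (246 - 2Q)q_Z - 37q_Z.
∂π_Z/∂q_Z = 209 - 2q_O - 4q_Z = 0 gives the reaction function q_Z = (209 - 2q_O)/4.
Orion substitutes q_Z(q_O) into its own profit: π_O = q_O(246 - 2q_O - (209 - 2q_O)/2) - 24q_O = (283/2 - q_O)q_O - 24q_O.
Maximising: ∂π_O/∂q_O = 235/2 - 2q_O = 0, giving q_O = 235/4.
Then q_Z = (209 - 2·(235/4))/4 = 183/8.
Price P = 246 - 2·(653/8) = 331/4.
Zephyr's profit: (331/4 - 37)·(183/8) - 93 = 953.5313.

953.53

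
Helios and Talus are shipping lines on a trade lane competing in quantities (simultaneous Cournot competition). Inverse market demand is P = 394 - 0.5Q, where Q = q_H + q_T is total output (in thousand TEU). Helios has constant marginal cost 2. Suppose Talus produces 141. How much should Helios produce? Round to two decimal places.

321.50

With the rival's output fixed at 141, Helios's profit is π_H = (394 - (1/2)·141 - (1/2)q_H)q_H - (2q_H) = (647/2 - (1/2)q_H)q_H - (2q_H).
∂π_H/∂q_H = 643/2 - q_H = 0, so q_H = 643/2.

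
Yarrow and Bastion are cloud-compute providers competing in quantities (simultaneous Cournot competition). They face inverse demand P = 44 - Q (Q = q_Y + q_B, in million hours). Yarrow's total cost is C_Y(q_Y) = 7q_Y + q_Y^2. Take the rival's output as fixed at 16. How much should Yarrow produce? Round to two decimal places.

With the rival's output fixed at 16, Yarrow's profit is π_Y = (44 - 16 - q_Y)q_Y - (7q_Y + q_Y²) = (28 - q_Y)q_Y - (7q_Y + q_Y²).
∂π_Y/∂q_Y = 21 - 4q_Y = 0, so q_Y = 21/4.

5.25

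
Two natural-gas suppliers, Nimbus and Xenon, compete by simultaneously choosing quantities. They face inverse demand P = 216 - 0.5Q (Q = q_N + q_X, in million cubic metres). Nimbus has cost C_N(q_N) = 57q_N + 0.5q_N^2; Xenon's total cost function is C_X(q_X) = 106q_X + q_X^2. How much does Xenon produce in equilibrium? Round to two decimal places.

24.43

Nimbus's profit: π_N = (216 - 0.5Q)q_N - (57q_N + (1/2)q_N²). Setting ∂π_N/∂q_N = 0: 159 - 2q_N - (1/2)(q_X) = 0.
Xenon's profit: π_X = (216 - 0.5Q)q_X - (106q_X + q_X²). Setting ∂π_X/∂q_X = 0: 110 - 3q_X - (1/2)(q_N) = 0.
Rearranging gives the reaction functions q_N = (159 - (1/2)q_X)/2 and q_X = (110 - (1/2)q_N)/3.
Solving the pair: q_N = 1688/23, q_X = 562/23.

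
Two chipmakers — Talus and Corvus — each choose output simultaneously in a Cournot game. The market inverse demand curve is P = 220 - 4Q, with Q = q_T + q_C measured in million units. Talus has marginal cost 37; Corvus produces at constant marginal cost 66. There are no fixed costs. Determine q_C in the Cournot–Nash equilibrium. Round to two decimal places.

Talus's profit: π_T = (220 - 4Q)q_T - (37q_T). Setting ∂π_T/∂q_T = 0: 183 - 8q_T - 4(q_C) = 0.
Corvus's first-order condition: 154 - 8q_C - 4(q_T) = 0.
So q_T = (183 - 4q_C)/8 and q_C = (154 - 4q_T)/8.
Solving the pair: q_T = 53/3, q_C = 125/12.

10.42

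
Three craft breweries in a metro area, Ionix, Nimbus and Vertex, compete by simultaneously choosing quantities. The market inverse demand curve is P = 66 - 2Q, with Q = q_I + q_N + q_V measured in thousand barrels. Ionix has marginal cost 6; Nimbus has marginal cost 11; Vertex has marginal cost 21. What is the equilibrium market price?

Ionix's profit: π_I = (66 - 2Q)q_I - (6q_I). Setting ∂π_I/∂q_I = 0: 60 - 4q_I - 2(q_N + q_V) = 0.
Nimbus's profit: π_N = (66 - 2Q)q_N - (11q_N). Setting ∂π_N/∂q_N = 0: 55 - 4q_N - 2(q_I + q_V) = 0.
Vertex's first-order condition: 45 - 4q_V - 2(q_I + q_N) = 0.
Adding the 3 first-order conditions: 160 − 8Q = 0, so Q = 20.
Back-substituting: q_I = (60 − 40)/2 = 10, q_N = (55 − 40)/2 = 15/2, q_V = (45 − 40)/2 = 5/2.
Total output Q = 20, so price P = 66 - 2·20 = 26.

26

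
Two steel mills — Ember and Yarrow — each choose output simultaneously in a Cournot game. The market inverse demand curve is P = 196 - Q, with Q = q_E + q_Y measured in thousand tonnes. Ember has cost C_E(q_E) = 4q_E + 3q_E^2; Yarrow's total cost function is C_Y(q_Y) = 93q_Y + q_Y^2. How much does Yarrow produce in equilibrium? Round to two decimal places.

20.39

Ember's profit: π_E = (196 - Q)q_E - (4q_E + 3q_E²). Setting ∂π_E/∂q_E = 0: 192 - 8q_E - (q_Y) = 0.
Yarrow's first-order condition: 103 - 4q_Y - (q_E) = 0.
Best responses: q_E = (192 - q_Y)/8, q_Y = (103 - q_E)/4.
Substituting one into the other gives q_E = 665/31 and q_Y = 632/31.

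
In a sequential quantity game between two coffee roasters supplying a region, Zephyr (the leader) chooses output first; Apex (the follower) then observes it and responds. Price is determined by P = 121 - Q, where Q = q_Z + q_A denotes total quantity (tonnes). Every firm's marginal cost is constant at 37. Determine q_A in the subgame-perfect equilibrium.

21

Solve by backward induction. Given q_Z, the follower Apex maximises π_A = (121 - q_Z - q_A)q_A - 37q_A.
∂π_A/∂q_A = 84 - q_Z - 2q_A = 0 gives the reaction function q_A = (84 - q_Z)/2.
The leader anticipates this reaction. Substituting into P = 121 - Q gives P = 79 - (1/2)q_Z, so π_Z = (79 - (1/2)q_Z)q_Z - 37q_Z.
Leader FOC: 42 - q_Z = 0, so q_Z = 42.
Then q_A = (84 - 42)/2 = 21.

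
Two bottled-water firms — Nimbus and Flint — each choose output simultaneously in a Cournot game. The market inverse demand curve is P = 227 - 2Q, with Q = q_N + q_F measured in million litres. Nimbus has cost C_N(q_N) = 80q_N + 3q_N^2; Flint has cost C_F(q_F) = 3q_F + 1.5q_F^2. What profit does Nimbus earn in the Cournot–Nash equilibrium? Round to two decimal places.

387.47

Nimbus's profit: π_N = (227 - 2Q)q_N - (80q_N + 3q_N²). Setting ∂π_N/∂q_N = 0: 147 - 10q_N - 2(q_F) = 0.
Flint's first-order condition: 224 - 7q_F - 2(q_N) = 0.
So q_N = (147 - 2q_F)/10 and q_F = (224 - 2q_N)/7.
Substituting one into the other gives q_N = 581/66 and q_F = 973/33.
Price P = 227 - 2·38.2879 = 150.4242.
Nimbus's profit: 150.4242·(581/66) - 80·(581/66) - 3(581/66)² = 387.4667.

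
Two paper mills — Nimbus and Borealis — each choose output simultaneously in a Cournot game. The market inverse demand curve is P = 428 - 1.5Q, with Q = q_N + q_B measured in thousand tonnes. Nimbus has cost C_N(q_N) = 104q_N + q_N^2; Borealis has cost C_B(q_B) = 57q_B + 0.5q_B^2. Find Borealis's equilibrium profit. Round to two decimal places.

Nimbus's profit: π_N = (428 - 1.5Q)q_N - (104q_N + q_N²). Setting ∂π_N/∂q_N = 0: 324 - 5q_N - (3/2)(q_B) = 0.
Borealis's first-order condition: 371 - 4q_B - (3/2)(q_N) = 0.
Best responses: q_N = (324 - (3/2)q_B)/5, q_B = (371 - (3/2)q_N)/4.
Substituting one into the other gives q_N = 41.6620 and q_B = 77.1268.
Price P = 428 - (3/2)·118.7887 = 249.8169.
Borealis's profit: 249.8169·77.1268 - 57·77.1268 - (1/2)·77.1268² = 11897.0744.

11897.07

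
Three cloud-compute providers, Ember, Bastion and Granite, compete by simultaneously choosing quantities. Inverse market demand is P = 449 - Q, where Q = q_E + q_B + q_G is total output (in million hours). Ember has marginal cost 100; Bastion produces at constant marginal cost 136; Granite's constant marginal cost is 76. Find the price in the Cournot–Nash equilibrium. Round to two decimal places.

190.25

Ember's profit: π_E = (449 - Q)q_E - (100q_E). Setting ∂π_E/∂q_E = 0: 349 - 2q_E - (q_B + q_G) = 0.
Bastion's profit: π_B = (449 - Q)q_B - (136q_B). Setting ∂π_B/∂q_B = 0: 313 - 2q_B - (q_E + q_G) = 0.
Granite's first-order condition: 373 - 2q_G - (q_E + q_B) = 0.
Summing all 3 equations gives 1035 − 4Q = 0, hence Q = 1035/4.
Back-substituting: q_E = (349 − 1035/4) = 361/4, q_B = (313 − 1035/4) = 217/4, q_G = (373 − 1035/4) = 457/4.
Total output Q = 1035/4, so price P = 449 - 1035/4 = 761/4.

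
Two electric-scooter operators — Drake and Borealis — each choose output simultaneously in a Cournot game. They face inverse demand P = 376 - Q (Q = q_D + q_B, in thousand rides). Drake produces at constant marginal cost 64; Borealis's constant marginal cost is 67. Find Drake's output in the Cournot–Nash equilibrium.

105

Drake's profit: π_D = (376 - Q)q_D - (64q_D). Setting ∂π_D/∂q_D = 0: 312 - 2q_D - (q_B) = 0.
Borealis's first-order condition: 309 - 2q_B - (q_D) = 0.
So q_D = (312 - q_B)/2 and q_B = (309 - q_D)/2.
Substituting one into the other gives q_D = 105 and q_B = 102.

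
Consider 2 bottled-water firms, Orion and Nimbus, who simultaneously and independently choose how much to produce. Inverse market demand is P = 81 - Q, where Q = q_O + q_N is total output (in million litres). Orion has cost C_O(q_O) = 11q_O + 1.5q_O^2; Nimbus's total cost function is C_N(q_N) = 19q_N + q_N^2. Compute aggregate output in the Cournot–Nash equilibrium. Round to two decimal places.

24.11

Orion's profit: π_O = (81 - Q)q_O - (11q_O + (3/2)q_O²). Setting ∂π_O/∂q_O = 0: 70 - 5q_O - (q_N) = 0.
Nimbus's profit: π_N = (81 - Q)q_N - (19q_N + q_N²). Setting ∂π_N/∂q_N = 0: 62 - 4q_N - (q_O) = 0.
So q_O = (70 - q_N)/5 and q_N = (62 - q_O)/4.
Solving the pair: q_O = 218/19, q_N = 240/19.
Total output Q = 218/19 + 240/19 = 458/19.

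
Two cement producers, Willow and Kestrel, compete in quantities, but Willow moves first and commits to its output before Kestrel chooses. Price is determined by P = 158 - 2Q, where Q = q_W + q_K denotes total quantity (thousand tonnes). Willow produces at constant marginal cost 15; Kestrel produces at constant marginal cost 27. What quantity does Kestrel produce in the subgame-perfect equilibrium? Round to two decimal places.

13.38

The follower Kestrel best-responds to any q_W: π_K = (158 - 2Q)q_K - 27q_K.
Follower FOC: 131 - 2q_W - 4q_K = 0, so q_K(q_W) = (131 - 2q_W)/4.
Willow substitutes q_K(q_W) into its own profit: π_W = q_W(158 - 2q_W - (131 - 2q_W)/2) - 15q_W = (185/2 - q_W)q_W - 15q_W.
Leader FOC: 155/2 - 2q_W = 0, so q_W = 155/4.
Then q_K = (131 - 2·(155/4))/4 = 107/8.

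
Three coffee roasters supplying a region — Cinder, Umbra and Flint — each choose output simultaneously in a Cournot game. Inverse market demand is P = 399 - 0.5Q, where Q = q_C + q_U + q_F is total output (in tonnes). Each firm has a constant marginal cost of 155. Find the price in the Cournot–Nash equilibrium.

A representative firm's profit is π_i = q_i(399 - 0.5Q) - 155q_i.
First-order condition (treating rivals' output as given): 244 - q_i - (1/2)·Σ_{j≠i} q_j = 0.
With identical firms every q_j equals q_i, so Σ_{j≠i} q_j = 2q_i and 244 = 2q_i, giving q_i = 122.
Total output Q = 366, so price P = 399 - (1/2)·366 = 216.

216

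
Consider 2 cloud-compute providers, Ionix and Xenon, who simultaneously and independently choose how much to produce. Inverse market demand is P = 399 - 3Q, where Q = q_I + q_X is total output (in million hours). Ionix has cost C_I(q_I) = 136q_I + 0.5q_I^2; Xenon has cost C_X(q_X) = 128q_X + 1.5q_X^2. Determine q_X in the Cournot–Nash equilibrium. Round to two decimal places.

Ionix's profit: π_I = (399 - 3Q)q_I - (136q_I + (1/2)q_I²). Setting ∂π_I/∂q_I = 0: 263 - 7q_I - 3(q_X) = 0.
Xenon's profit: π_X = (399 - 3Q)q_X - (128q_X + (3/2)q_X²). Setting ∂π_X/∂q_X = 0: 271 - 9q_X - 3(q_I) = 0.
Rearranging gives the reaction functions q_I = (263 - 3q_X)/7 and q_X = (271 - 3q_I)/9.
Solving the pair: q_I = 259/9, q_X = 554/27.

20.52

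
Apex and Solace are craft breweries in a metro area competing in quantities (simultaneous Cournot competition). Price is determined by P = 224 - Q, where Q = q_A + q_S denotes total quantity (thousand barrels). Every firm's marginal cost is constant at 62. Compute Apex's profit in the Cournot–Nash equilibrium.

2916

Each firm earns π_i = (224 - Q)q_i - 62q_i.
Setting ∂π_i/∂q_i = 0 with rivals' quantities fixed: 162 - 2q_i - q_j = 0.
By symmetry each firm produces the same amount; substituting q_j = q_i yields q_i = 162/3 = 54.
Price P = 224 - 108 = 116.
Apex's profit: (116 - 62)·54 = 2916.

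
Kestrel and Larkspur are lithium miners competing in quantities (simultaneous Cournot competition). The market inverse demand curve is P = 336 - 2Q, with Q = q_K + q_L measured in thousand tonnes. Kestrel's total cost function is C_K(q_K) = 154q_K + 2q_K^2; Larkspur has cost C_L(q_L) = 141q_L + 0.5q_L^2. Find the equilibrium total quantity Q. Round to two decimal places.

47.67

Kestrel's profit: π_K = (336 - 2Q)q_K - (154q_K + 2q_K²). Setting ∂π_K/∂q_K = 0: 182 - 8q_K - 2(q_L) = 0.
Larkspur's profit: π_L = (336 - 2Q)q_L - (141q_L + (1/2)q_L²). Setting ∂π_L/∂q_L = 0: 195 - 5q_L - 2(q_K) = 0.
Rearranging gives the reaction functions q_K = (182 - 2q_L)/8 and q_L = (195 - 2q_K)/5.
Substituting one into the other gives q_K = 130/9 and q_L = 299/9.
Total output Q = 130/9 + 299/9 = 143/3.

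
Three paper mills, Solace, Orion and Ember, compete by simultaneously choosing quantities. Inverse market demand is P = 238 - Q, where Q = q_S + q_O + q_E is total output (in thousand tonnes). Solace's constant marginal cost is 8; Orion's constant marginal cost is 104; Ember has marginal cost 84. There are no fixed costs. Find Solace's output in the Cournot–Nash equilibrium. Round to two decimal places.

100.50

Solace's profit: π_S = (238 - Q)q_S - (8q_S). Setting ∂π_S/∂q_S = 0: 230 - 2q_S - (q_O + q_E) = 0.
Orion's profit: π_O = (238 - Q)q_O - (104q_O). Setting ∂π_O/∂q_O = 0: 134 - 2q_O - (q_S + q_E) = 0.
Ember's profit: π_E = (238 - Q)q_E - (84q_E). Setting ∂π_E/∂q_E = 0: 154 - 2q_E - (q_S + q_O) = 0.
Adding the 3 conditions: 518 − 2Q − 2Q = 0, i.e. Q = 259/2.
Back-substituting: q_S = (230 − 259/2) = 201/2, q_O = (134 − 259/2) = 9/2, q_E = (154 − 259/2) = 49/2.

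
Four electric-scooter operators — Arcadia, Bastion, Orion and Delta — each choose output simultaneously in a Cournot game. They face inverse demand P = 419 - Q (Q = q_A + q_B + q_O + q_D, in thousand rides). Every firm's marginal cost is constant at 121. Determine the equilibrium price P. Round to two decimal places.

180.60

Each firm earns π_i = (419 - Q)q_i - 121q_i.
First-order condition (treating rivals' output as given): 298 - 2q_i - Σ_{j≠i} q_j = 0.
With identical firms every q_j equals q_i, so Σ_{j≠i} q_j = 3q_i and 298 = 5q_i, giving q_i = 298/5.
Total output Q = 1192/5, so price P = 419 - 1192/5 = 903/5.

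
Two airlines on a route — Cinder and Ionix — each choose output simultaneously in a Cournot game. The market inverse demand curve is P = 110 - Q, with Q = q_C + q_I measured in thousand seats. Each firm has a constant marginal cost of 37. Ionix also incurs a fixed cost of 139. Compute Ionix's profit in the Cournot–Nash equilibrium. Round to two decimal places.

453.11

A representative firm's profit is π_i = q_i(110 - Q) - 37q_i.
Setting ∂π_i/∂q_i = 0 with rivals' quantities fixed: 73 - 2q_i - q_j = 0.
With identical firms every q_j equals q_i, so q_j = q_i and 73 = 3q_i, giving q_i = 73/3.
Price P = 110 - 146/3 = 184/3.
Ionix's profit: (184/3 - 37)·(73/3) - 139 = 453.1111.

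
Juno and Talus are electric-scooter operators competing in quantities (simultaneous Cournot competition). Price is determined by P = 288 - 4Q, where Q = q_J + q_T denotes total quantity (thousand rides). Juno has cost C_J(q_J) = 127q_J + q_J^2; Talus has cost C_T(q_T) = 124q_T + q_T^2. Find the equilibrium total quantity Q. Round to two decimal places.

Juno's profit: π_J = (288 - 4Q)q_J - (127q_J + q_J²). Setting ∂π_J/∂q_J = 0: 161 - 10q_J - 4(q_T) = 0.
Talus's first-order condition: 164 - 10q_T - 4(q_J) = 0.
Best responses: q_J = (161 - 4q_T)/10, q_T = (164 - 4q_J)/10.
Solving the pair: q_J = 159/14, q_T = 83/7.
Total output Q = 159/14 + 83/7 = 325/14.

23.21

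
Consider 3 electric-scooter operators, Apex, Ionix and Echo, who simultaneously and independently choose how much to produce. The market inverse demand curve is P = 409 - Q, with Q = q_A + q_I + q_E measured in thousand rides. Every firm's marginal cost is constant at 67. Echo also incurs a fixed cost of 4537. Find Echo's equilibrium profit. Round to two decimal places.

A representative firm's profit is π_i = q_i(409 - Q) - 67q_i.
Setting ∂π_i/∂q_i = 0 with rivals' quantities fixed: 342 - 2q_i - Σ_{j≠i} q_j = 0.
By symmetry each firm produces the same amount; substituting Σ_{j≠i} q_j = 2q_i yields q_i = 342/4 = 171/2.
Price P = 409 - 513/2 = 305/2.
Echo's profit: (305/2 - 67)·(171/2) - 4537 = 2773.2500.

2773.25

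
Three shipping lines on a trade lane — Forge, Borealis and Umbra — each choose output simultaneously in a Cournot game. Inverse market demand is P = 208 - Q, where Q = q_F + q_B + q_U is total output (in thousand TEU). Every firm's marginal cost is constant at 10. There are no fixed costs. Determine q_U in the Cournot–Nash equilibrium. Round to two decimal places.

Each firm earns π_i = (208 - Q)q_i - 10q_i.
First-order condition (treating rivals' output as given): 198 - 2q_i - Σ_{j≠i} q_j = 0.
By symmetry each firm produces the same amount; substituting Σ_{j≠i} q_j = 2q_i yields q_i = 198/4 = 99/2.

49.50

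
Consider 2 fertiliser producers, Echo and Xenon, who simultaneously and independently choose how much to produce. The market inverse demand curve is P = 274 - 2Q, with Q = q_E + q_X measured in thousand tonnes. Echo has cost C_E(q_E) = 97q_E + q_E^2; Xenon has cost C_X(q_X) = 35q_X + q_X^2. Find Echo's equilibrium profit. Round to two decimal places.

999.19

Echo's profit: π_E = (274 - 2Q)q_E - (97q_E + q_E²). Setting ∂π_E/∂q_E = 0: 177 - 6q_E - 2(q_X) = 0.
Xenon's first-order condition: 239 - 6q_X - 2(q_E) = 0.
Best responses: q_E = (177 - 2q_X)/6, q_X = (239 - 2q_E)/6.
Substituting one into the other gives q_E = 73/4 and q_X = 135/4.
Price P = 274 - 2·52 = 170.
Echo's profit: 170·(73/4) - 97·(73/4) - (73/4)² = 999.1875.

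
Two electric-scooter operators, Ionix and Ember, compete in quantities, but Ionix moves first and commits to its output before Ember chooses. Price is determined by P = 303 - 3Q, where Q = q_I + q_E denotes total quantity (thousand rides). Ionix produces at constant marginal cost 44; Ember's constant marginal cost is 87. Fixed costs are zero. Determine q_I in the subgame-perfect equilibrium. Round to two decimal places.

The follower Ember best-responds to any q_I: π_E = (303 - 3Q)q_E - 87q_E.
∂π_E/∂q_E = 216 - 3q_I - 6q_E = 0 gives the reaction function q_E = (216 - 3q_I)/6.
Ionix substitutes q_E(q_I) into its own profit: π_I = q_I(303 - 3q_I - (216 - 3q_I)/2) - 44q_I = (195 - (3/2)q_I)q_I - 44q_I.
Leader FOC: 151 - 3q_I = 0, so q_I = 151/3.
Then q_E = (216 - 3·(151/3))/6 = 65/6.

50.33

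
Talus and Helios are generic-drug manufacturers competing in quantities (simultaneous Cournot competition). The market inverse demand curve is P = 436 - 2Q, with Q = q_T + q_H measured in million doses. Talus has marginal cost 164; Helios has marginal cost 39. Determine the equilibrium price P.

Talus's profit: π_T = (436 - 2Q)q_T - (164q_T). Setting ∂π_T/∂q_T = 0: 272 - 4q_T - 2(q_H) = 0.
Helios's first-order condition: 397 - 4q_H - 2(q_T) = 0.
Best responses: q_T = (272 - 2q_H)/4, q_H = (397 - 2q_T)/4.
Solving the pair: q_T = 49/2, q_H = 87.
Total output Q = 223/2, so price P = 436 - 2·(223/2) = 213.

213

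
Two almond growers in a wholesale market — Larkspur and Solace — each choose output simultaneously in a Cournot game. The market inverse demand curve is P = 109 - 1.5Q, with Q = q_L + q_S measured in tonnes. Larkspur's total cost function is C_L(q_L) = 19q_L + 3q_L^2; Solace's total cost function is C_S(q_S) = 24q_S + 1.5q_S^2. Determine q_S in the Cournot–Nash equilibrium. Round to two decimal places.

Larkspur's profit: π_L = (109 - 1.5Q)q_L - (19q_L + 3q_L²). Setting ∂π_L/∂q_L = 0: 90 - 9q_L - (3/2)(q_S) = 0.
Solace's profit: π_S = (109 - 1.5Q)q_S - (24q_S + (3/2)q_S²). Setting ∂π_S/∂q_S = 0: 85 - 6q_S - (3/2)(q_L) = 0.
Best responses: q_L = (90 - (3/2)q_S)/9, q_S = (85 - (3/2)q_L)/6.
Solving the pair: q_L = 550/69, q_S = 280/23.

12.17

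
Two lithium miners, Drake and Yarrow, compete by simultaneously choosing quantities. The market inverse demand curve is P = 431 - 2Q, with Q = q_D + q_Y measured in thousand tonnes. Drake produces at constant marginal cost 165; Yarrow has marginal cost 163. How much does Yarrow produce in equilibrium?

Drake's profit: π_D = (431 - 2Q)q_D - (165q_D). Setting ∂π_D/∂q_D = 0: 266 - 4q_D - 2(q_Y) = 0.
Yarrow's first-order condition: 268 - 4q_Y - 2(q_D) = 0.
Rearranging gives the reaction functions q_D = (266 - 2q_Y)/4 and q_Y = (268 - 2q_D)/4.
Substituting one into the other gives q_D = 44 and q_Y = 45.

45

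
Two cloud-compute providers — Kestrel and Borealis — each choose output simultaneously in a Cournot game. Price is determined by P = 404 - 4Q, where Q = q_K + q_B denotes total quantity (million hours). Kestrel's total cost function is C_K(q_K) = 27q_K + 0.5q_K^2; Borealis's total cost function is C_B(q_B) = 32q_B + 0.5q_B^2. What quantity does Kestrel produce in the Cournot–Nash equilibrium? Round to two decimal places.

Kestrel's profit: π_K = (404 - 4Q)q_K - (27q_K + (1/2)q_K²). Setting ∂π_K/∂q_K = 0: 377 - 9q_K - 4(q_B) = 0.
Borealis's first-order condition: 372 - 9q_B - 4(q_K) = 0.
Best responses: q_K = (377 - 4q_B)/9, q_B = (372 - 4q_K)/9.
Substituting one into the other gives q_K = 381/13 and q_B = 368/13.

29.31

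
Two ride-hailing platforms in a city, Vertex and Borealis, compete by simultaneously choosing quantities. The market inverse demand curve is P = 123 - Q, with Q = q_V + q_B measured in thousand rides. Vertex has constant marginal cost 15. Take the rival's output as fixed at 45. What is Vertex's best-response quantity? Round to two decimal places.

31.50

With the rival's output fixed at 45, Vertex's profit is π_V = (123 - 45 - q_V)q_V - (15q_V) = (78 - q_V)q_V - (15q_V).
∂π_V/∂q_V = 63 - 2q_V = 0, so q_V = 63/2.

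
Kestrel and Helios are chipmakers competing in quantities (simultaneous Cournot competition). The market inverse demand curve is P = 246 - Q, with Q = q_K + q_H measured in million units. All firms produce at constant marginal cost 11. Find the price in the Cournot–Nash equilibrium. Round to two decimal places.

89.33

Each firm earns π_i = (246 - Q)q_i - 11q_i.
Setting ∂π_i/∂q_i = 0 with rivals' quantities fixed: 235 - 2q_i - q_j = 0.
By symmetry each firm produces the same amount; substituting q_j = q_i yields q_i = 235/3.
Total output Q = 470/3, so price P = 246 - 470/3 = 268/3.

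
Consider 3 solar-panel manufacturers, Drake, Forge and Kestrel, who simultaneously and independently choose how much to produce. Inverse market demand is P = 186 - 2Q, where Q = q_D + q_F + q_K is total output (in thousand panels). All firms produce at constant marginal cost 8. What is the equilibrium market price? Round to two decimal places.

Each firm earns π_i = (186 - 2Q)q_i - 8q_i.
First-order condition (treating rivals' output as given): 178 - 4q_i - 2·Σ_{j≠i} q_j = 0.
By symmetry each firm produces the same amount; substituting Σ_{j≠i} q_j = 2q_i yields q_i = 178/8 = 89/4.
Total output Q = 267/4, so price P = 186 - 2·(267/4) = 105/2.

52.50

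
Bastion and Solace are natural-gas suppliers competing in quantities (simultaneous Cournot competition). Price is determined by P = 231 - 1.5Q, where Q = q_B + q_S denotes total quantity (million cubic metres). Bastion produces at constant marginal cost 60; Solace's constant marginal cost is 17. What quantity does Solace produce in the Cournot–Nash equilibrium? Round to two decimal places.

Bastion's profit: π_B = (231 - 1.5Q)q_B - (60q_B). Setting ∂π_B/∂q_B = 0: 171 - 3q_B - (3/2)(q_S) = 0.
Solace's first-order condition: 214 - 3q_S - (3/2)(q_B) = 0.
Best responses: q_B = (171 - (3/2)q_S)/3, q_S = (214 - (3/2)q_B)/3.
Solving the pair: q_B = 256/9, q_S = 514/9.

57.11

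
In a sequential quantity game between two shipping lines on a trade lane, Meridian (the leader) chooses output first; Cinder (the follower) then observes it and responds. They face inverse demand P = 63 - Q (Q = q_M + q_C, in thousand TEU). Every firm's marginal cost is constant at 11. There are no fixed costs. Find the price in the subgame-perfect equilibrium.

24

The follower Cinder best-responds to any q_M: π_C = (63 - Q)q_C - 11q_C.
∂π_C/∂q_C = 52 - q_M - 2q_C = 0 gives the reaction function q_C = (52 - q_M)/2.
The leader anticipates this reaction. Substituting into P = 63 - Q gives P = 37 - (1/2)q_M, so π_M = (37 - (1/2)q_M)q_M - 11q_M.
The leader's first-order condition 26 - q_M = 0 yields q_M = 26.
Then q_C = (52 - 26)/2 = 13.
Total output Q = 39, so price P = 63 - 39 = 24.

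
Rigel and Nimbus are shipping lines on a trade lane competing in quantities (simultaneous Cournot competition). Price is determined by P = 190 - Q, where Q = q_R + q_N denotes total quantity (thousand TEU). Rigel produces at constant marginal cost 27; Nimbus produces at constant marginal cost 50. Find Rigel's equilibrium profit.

Rigel's profit: π_R = (190 - Q)q_R - (27q_R). Setting ∂π_R/∂q_R = 0: 163 - 2q_R - (q_N) = 0.
Nimbus's first-order condition: 140 - 2q_N - (q_R) = 0.
Rearranging gives the reaction functions q_R = (163 - q_N)/2 and q_N = (140 - q_R)/2.
Substituting one into the other gives q_R = 62 and q_N = 39.
Price P = 190 - 101 = 89.
Rigel's profit: (89 - 27)·62 = 3844.

3844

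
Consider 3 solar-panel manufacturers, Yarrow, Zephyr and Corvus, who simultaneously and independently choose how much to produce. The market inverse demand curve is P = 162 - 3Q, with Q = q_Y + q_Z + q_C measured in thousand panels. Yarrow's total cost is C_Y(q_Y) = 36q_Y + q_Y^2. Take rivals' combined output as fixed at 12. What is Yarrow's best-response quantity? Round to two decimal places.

With rivals' combined output fixed at 12, Yarrow's profit is π_Y = (162 - 3·12 - 3q_Y)q_Y - (36q_Y + q_Y²) = (126 - 3q_Y)q_Y - (36q_Y + q_Y²).
∂π_Y/∂q_Y = 90 - 8q_Y = 0, so q_Y = 45/4.

11.25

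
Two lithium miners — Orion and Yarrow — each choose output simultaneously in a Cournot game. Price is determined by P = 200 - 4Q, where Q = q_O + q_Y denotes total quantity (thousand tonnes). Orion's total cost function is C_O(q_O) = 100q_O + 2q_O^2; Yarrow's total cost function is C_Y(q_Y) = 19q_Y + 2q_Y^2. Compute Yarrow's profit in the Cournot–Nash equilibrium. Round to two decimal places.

Orion's profit: π_O = (200 - 4Q)q_O - (100q_O + 2q_O²). Setting ∂π_O/∂q_O = 0: 100 - 12q_O - 4(q_Y) = 0.
Yarrow's first-order condition: 181 - 12q_Y - 4(q_O) = 0.
So q_O = (100 - 4q_Y)/12 and q_Y = (181 - 4q_O)/12.
Substituting one into the other gives q_O = 119/32 and q_Y = 443/32.
Price P = 200 - 4·(281/16) = 519/4.
Yarrow's profit: (519/4)·(443/32) - 19·(443/32) - 2(443/32)² = 1149.8965.

1149.90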